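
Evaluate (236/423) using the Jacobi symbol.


Compute (236/423) via quadratic reciprocity:
  pull out 2: (2/423) = +1  (since 423 mod 8 = 7)
  pull out 2: (2/423) = +1  (since 423 mod 8 = 7)
  reciprocity: (59/423) -> -(423/59)
  reduce: (10/59)
  pull out 2: (2/59) = -1  (since 59 mod 8 = 3)
  reciprocity: (5/59) -> +(59/5)
  reduce: (4/5)
  pull out 2: (2/5) = -1  (since 5 mod 8 = 5)
  pull out 2: (2/5) = -1  (since 5 mod 8 = 5)
  (1/5) = 1
Product of signs = 1

1


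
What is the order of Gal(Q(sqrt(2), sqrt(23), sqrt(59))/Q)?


The 3 square roots of distinct primes are multiplicatively independent over Q,
so [K:Q] = 2^3 and Gal(K/Q) is isomorphic to (Z/2Z)^3.
|Gal| = 2^3 = 8

8


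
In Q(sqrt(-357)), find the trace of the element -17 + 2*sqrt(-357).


Tr(a + b*sqrt(d)) = (a + b*sqrt(d)) + (a - b*sqrt(d)) = 2a
= 2 * (-17)
= -34

-34


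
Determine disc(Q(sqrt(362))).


For K = Q(sqrt(d)) with d squarefree: disc(K) = d if d = 1 mod 4, and disc(K) = 4d if d = 2 or 3 mod 4.
Here d = 362, and d mod 4 = 2.
d = 2 mod 4, not 1 (O_K = Z[sqrt(d)]), so disc(K) = 4d = 4 * (362) = 1448

1448


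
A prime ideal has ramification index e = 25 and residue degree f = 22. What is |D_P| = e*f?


|D_P| = e * f
= 25 * 22
= 550

550


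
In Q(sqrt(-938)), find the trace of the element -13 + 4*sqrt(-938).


Tr(a + b*sqrt(d)) = (a + b*sqrt(d)) + (a - b*sqrt(d)) = 2a
= 2 * (-13)
= -26

-26


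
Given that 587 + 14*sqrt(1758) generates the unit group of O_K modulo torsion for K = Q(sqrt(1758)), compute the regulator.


epsilon = 587 + 14*sqrt(1758)
= 1173.9991
R = ln(1173.9991)
= 7.0682

7.0682


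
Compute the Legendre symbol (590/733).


p = 733 is prime, so compute (590/733) with the reciprocity algorithm (Jacobi-symbol steps: pull out 2s via (2/n), flip via reciprocity, reduce):
  pull out 2: (2/733) = -1  (since 733 mod 8 = 5)
  reciprocity: (295/733) -> +(733/295)
  reduce: (143/295)
  reciprocity: (143/295) -> -(295/143)
  reduce: (9/143)
  reciprocity: (9/143) -> +(143/9)
  reduce: (8/9)
  pull out 2: (2/9) = +1  (since 9 mod 8 = 1)
  pull out 2: (2/9) = +1  (since 9 mod 8 = 1)
  pull out 2: (2/9) = +1  (since 9 mod 8 = 1)
  (1/9) = 1
Product of signs = 1
(590/733) = 1

1


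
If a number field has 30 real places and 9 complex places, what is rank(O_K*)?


By Dirichlet's unit theorem:
rank = r1 + r2 - 1
= 30 + 9 - 1
= 38

38


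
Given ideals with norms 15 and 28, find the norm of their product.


N(IJ) = N(I) * N(J)
= 15 * 28
= 420

420


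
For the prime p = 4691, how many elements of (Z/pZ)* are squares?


For prime p, the number of non-zero quadratic residues is (p-1)/2.
= (4691-1)/2
= 2345

2345


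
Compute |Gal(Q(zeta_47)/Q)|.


|Gal(Q(zeta_47)/Q)| = phi(47)
= 46

46


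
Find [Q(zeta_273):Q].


The degree equals Euler's totient phi(273).
273 = 3 * 7 * 13
phi(273) = 144

144


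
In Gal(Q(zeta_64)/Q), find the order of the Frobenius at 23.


The Frobenius at p in Gal(Q(zeta_n)/Q) = (Z/nZ)* is the class of p, so its order is ord_64(23), the smallest k >= 1 with 23^k = 1 mod 64.
n = 64 = 2^6, phi(64) = 32; the order divides phi(n).
Divisors of 32: 1, 2, 4, 8, 16, 32
Repeated squaring mod 64: 23^1 = 23, 23^2 = 17, 23^4 = 33, 23^8 = 1, 23^16 = 1, 23^32 = 1
Test divisors in increasing order:
  k=1: 23^1 = 23 mod 64
  k=2: 23^2 = 17 mod 64
  k=4: 23^4 = 33 mod 64
  k=8: 23^8 = 1 mod 64  <- first divisor giving 1
Order = 8

8


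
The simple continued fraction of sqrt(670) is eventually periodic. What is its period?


Run the CF algorithm for sqrt(670).
a_0 = floor(sqrt(670)) = 25; set m_0=0, q_0=1.
Recurrence: m' = q*a - m,  q' = (d - m'^2)/q,  a' = floor((a_0 + m')/q').
  step 1: m=25, q=45, a=1
  step 2: m=20, q=6, a=7
  step 3: m=22, q=31, a=1
  step 4: m=9, q=19, a=1
  step 5: m=10, q=30, a=1
  step 6: m=20, q=9, a=5
  step 7: m=25, q=5, a=10
  step 8: m=25, q=9, a=5
  step 9: m=20, q=30, a=1
  step 10: m=10, q=19, a=1
  step 11: m=9, q=31, a=1
  step 12: m=22, q=6, a=7
  step 13: m=20, q=45, a=1
  step 14: m=25, q=1, a=50
a_14 = 2*a_0 = 50, so the period closes here.
sqrt(670) = [25; 1, 7, 1, 1, 1, 5, 10, 5, 1, 1, 1, 7, 1, 50]
Period length = 14

14


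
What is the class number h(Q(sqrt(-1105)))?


K = Q(sqrt(-1105)). d mod 4 = 3, so D = disc(K) = 4d = -4420
h(K) equals the number of primitive reduced positive-definite forms (a, b, c) = a*x^2 + b*x*y + c*y^2 with b^2 - 4ac = D,
where reduced means |b| <= a <= c, with b >= 0 whenever |b| = a or a = c, and primitive means gcd(a, b, c) = 1.
Reduced forces 3a^2 <= |D| = 4420, so 1 <= a <= 38; b must have the parity of D, and c = (b^2 - D)/(4a) must be an integer >= a.
Enumerate a = 1..38, b in [-a, a]:
  a=1: (1, 0, 1105)  [1]
  a=2: (2, 2, 553)  [1]
  a=3..4: none
  a=5: (5, 0, 221)  [1]
  a=6: none
  a=7: (7, -2, 158), (7, 2, 158)  [2]
  a=8..9: none
  a=10: (10, 10, 113)  [1]
  a=11..12: none
  a=13: (13, 0, 85)  [1]
  a=14: (14, -2, 79), (14, 2, 79)  [2]
  a=15..16: none
  a=17: (17, 0, 65)  [1]
  a=18: none
  a=19: (19, -8, 59), (19, 8, 59)  [2]
  a=20..25: none
  a=26: (26, 26, 49)  [1]
  a=27..33: none
  a=34: (34, 34, 41)  [1]
  a=35: (35, -30, 38), (35, 30, 38)  [2]
  a=36..38: none
Total reduced forms: 1 + 1 + 1 + 2 + 1 + 1 + 2 + 1 + 2 + 1 + 1 + 2 = 16
h = 16

16


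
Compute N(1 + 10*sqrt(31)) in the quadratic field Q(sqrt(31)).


N(a + b*sqrt(d)) = a^2 - d*b^2
= (1)^2 - (31)*(10)^2
= 1 - 3100
= -3099

-3099


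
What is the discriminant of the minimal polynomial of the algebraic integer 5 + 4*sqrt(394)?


The element 5 + 4*sqrt(394) has minimal polynomial:
x^2 - 10*x - 6279
Discriminant = (-10)^2 - 4*(-6279)
= 100 + 25116
= 25216

25216


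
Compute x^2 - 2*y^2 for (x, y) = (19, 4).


x^2 - d*y^2
= 19^2 - 2*4^2
= 361 - 32
= 329

329


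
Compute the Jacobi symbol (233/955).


Compute (233/955) via quadratic reciprocity:
  reciprocity: (233/955) -> +(955/233)
  reduce: (23/233)
  reciprocity: (23/233) -> +(233/23)
  reduce: (3/23)
  reciprocity: (3/23) -> -(23/3)
  reduce: (2/3)
  pull out 2: (2/3) = -1  (since 3 mod 8 = 3)
  (1/3) = 1
Product of signs = 1

1


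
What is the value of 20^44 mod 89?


p = 89 is prime and the exponent is (p-1)/2 = 44, so by Euler's criterion 20^44 = (20/89) = +1 or -1 mod 89.
Compute by square-and-multiply:
  44 = 32 + 8 + 4 (binary 101100)
  Repeated squaring mod 89: 20^1 = 20, 20^2 = 44, 20^4 = 67, 20^8 = 39, 20^16 = 8, 20^32 = 64
  20^44 = 20^32 * 20^8 * 20^4 = 64 * 39 * 67 mod 89
    64 * 39 = 2496 = 4 mod 89
    4 * 67 = 268 = 1 mod 89
  20^44 = 1 mod 89
Result 1: 20 is a quadratic residue mod 89.
20^44 mod 89 = 1

1


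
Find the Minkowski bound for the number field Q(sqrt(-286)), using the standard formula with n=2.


d = -286, d mod 4 = 2, so disc(K) = 4d = -1144; |disc(K)| = 1144
Imaginary quadratic field, so n = 2, s = r2 = 1, r1 = 0
M = (n!/n^n) * (4/pi)^s * sqrt(|disc(K)|) = (2!/2^2) * (4/pi)^1 * sqrt(1144)
= 0.5 * 1.273240 * 33.823069
= 21.5324

21.5324


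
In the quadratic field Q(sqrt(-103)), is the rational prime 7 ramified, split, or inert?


K = Q(sqrt(-103)). Since d mod 4 = 1, disc(K) = -103.
Check p | disc: -103 mod 7 = 2.
p does not divide disc. Compute Legendre symbol (d/p):
2^((7-1)/2) mod 7 = 1
(d/p) = 1, so p splits: (p) = P*P' with e=1, f=1, g=2.
Therefore p is split.

split


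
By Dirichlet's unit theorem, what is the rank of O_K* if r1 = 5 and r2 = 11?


By Dirichlet's unit theorem:
rank = r1 + r2 - 1
= 5 + 11 - 1
= 15

15


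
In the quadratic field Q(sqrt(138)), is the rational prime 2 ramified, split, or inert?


K = Q(sqrt(138)). Since d mod 4 = 2, disc(K) = 552.
Check p | disc: 552 mod 2 = 0.
p divides disc, so p ramifies: (p) = P^2 with e=2, f=1, g=1.
Therefore p is ramified.

ramified


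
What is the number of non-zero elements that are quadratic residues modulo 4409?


For prime p, the number of non-zero quadratic residues is (p-1)/2.
= (4409-1)/2
= 2204

2204


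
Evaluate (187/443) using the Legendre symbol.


p = 443 is prime, so compute (187/443) with the reciprocity algorithm (Jacobi-symbol steps: pull out 2s via (2/n), flip via reciprocity, reduce):
  reciprocity: (187/443) -> -(443/187)
  reduce: (69/187)
  reciprocity: (69/187) -> +(187/69)
  reduce: (49/69)
  reciprocity: (49/69) -> +(69/49)
  reduce: (20/49)
  pull out 2: (2/49) = +1  (since 49 mod 8 = 1)
  pull out 2: (2/49) = +1  (since 49 mod 8 = 1)
  reciprocity: (5/49) -> +(49/5)
  reduce: (4/5)
  pull out 2: (2/5) = -1  (since 5 mod 8 = 5)
  pull out 2: (2/5) = -1  (since 5 mod 8 = 5)
  (1/5) = 1
Product of signs = -1
(187/443) = -1

-1


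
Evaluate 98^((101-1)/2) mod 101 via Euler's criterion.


p = 101 is prime and the exponent is (p-1)/2 = 50, so by Euler's criterion 98^50 = (98/101) = +1 or -1 mod 101.
Compute by square-and-multiply:
  50 = 32 + 16 + 2 (binary 110010)
  Repeated squaring mod 101: 98^1 = 98, 98^2 = 9, 98^4 = 81, 98^8 = 97, 98^16 = 16, 98^32 = 54
  98^50 = 98^32 * 98^16 * 98^2 = 54 * 16 * 9 mod 101
    54 * 16 = 864 = 56 mod 101
    56 * 9 = 504 = 100 mod 101
  98^50 = 100 mod 101
Result 100 = p - 1 = -1 mod 101: 98 is a quadratic non-residue mod 101. As a residue in [0, p-1] the value is 100.
98^50 mod 101 = 100

100


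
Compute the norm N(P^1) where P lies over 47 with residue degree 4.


N(P^a) = p^(a*f)
= 47^(1*4)
= 47^4
= 4879681

4879681


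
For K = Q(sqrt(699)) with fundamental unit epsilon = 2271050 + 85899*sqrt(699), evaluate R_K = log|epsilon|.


epsilon = 2271050 + 85899*sqrt(699)
= 4.5421e+06
R = ln(4.5421e+06)
= 15.3289

15.3289


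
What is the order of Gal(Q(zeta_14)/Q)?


|Gal(Q(zeta_14)/Q)| = phi(14)
= 6

6


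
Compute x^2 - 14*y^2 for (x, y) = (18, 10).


x^2 - d*y^2
= 18^2 - 14*10^2
= 324 - 1400
= -1076

-1076


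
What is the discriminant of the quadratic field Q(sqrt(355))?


For K = Q(sqrt(d)) with d squarefree: disc(K) = d if d = 1 mod 4, and disc(K) = 4d if d = 2 or 3 mod 4.
Here d = 355, and d mod 4 = 3.
d = 3 mod 4, not 1 (O_K = Z[sqrt(d)]), so disc(K) = 4d = 4 * (355) = 1420

1420


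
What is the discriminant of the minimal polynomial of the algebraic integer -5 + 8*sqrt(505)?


The element -5 + 8*sqrt(505) has minimal polynomial:
x^2 + 10*x - 32295
Discriminant = (10)^2 - 4*(-32295)
= 100 + 129180
= 129280

129280


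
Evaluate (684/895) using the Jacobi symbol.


Compute (684/895) via quadratic reciprocity:
  pull out 2: (2/895) = +1  (since 895 mod 8 = 7)
  pull out 2: (2/895) = +1  (since 895 mod 8 = 7)
  reciprocity: (171/895) -> -(895/171)
  reduce: (40/171)
  pull out 2: (2/171) = -1  (since 171 mod 8 = 3)
  pull out 2: (2/171) = -1  (since 171 mod 8 = 3)
  pull out 2: (2/171) = -1  (since 171 mod 8 = 3)
  reciprocity: (5/171) -> +(171/5)
  reduce: (1/5)
  (1/5) = 1
Product of signs = 1

1


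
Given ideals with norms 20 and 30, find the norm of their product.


N(IJ) = N(I) * N(J)
= 20 * 30
= 600

600


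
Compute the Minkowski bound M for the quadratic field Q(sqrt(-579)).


d = -579, d mod 4 = 1, so disc(K) = d = -579; |disc(K)| = 579
Imaginary quadratic field, so n = 2, s = r2 = 1, r1 = 0
M = (n!/n^n) * (4/pi)^s * sqrt(|disc(K)|) = (2!/2^2) * (4/pi)^1 * sqrt(579)
= 0.5 * 1.273240 * 24.062419
= 15.3186

15.3186


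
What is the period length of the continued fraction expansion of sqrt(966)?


Run the CF algorithm for sqrt(966).
a_0 = floor(sqrt(966)) = 31; set m_0=0, q_0=1.
Recurrence: m' = q*a - m,  q' = (d - m'^2)/q,  a' = floor((a_0 + m')/q').
  step 1: m=31, q=5, a=12
  step 2: m=29, q=25, a=2
  step 3: m=21, q=21, a=2
  step 4: m=21, q=25, a=2
  step 5: m=29, q=5, a=12
  step 6: m=31, q=1, a=62
a_6 = 2*a_0 = 62, so the period closes here.
sqrt(966) = [31; 12, 2, 2, 2, 12, 62]
Period length = 6

6


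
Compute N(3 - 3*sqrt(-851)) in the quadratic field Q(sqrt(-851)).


N(a + b*sqrt(d)) = a^2 - d*b^2
= (3)^2 - (-851)*(-3)^2
= 9 + 7659
= 7668

7668


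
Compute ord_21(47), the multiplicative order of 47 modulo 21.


We want ord_21(47), the smallest k >= 1 with 47^k = 1 mod 21.
n = 21 = 3 * 7, phi(21) = 12; the order divides phi(n).
Divisors of 12: 1, 2, 3, 4, 6, 12
Repeated squaring mod 21: 47^1 = 5, 47^2 = 4, 47^4 = 16, 47^8 = 4
Test divisors in increasing order:
  k=1: 47^1 = 5 mod 21
  k=2: 47^2 = 4 mod 21
  k=3: 47^3 = 4 * 5 = 20 mod 21
  k=4: 47^4 = 16 mod 21
  k=6: 47^6 = 16 * 4 = 1 mod 21  <- first divisor giving 1
Order = 6

6


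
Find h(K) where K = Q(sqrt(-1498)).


K = Q(sqrt(-1498)). d mod 4 = 2, so D = disc(K) = 4d = -5992
h(K) equals the number of primitive reduced positive-definite forms (a, b, c) = a*x^2 + b*x*y + c*y^2 with b^2 - 4ac = D,
where reduced means |b| <= a <= c, with b >= 0 whenever |b| = a or a = c, and primitive means gcd(a, b, c) = 1.
Reduced forces 3a^2 <= |D| = 5992, so 1 <= a <= 44; b must have the parity of D, and c = (b^2 - D)/(4a) must be an integer >= a.
Enumerate a = 1..44, b in [-a, a]:
  a=1: (1, 0, 1498)  [1]
  a=2: (2, 0, 749)  [1]
  a=3..6: none
  a=7: (7, 0, 214)  [1]
  a=8..10: none
  a=11: (11, -6, 137), (11, 6, 137)  [2]
  a=12: none
  a=13: (13, -12, 118), (13, 12, 118)  [2]
  a=14: (14, 0, 107)  [1]
  a=15..16: none
  a=17: (17, -14, 91), (17, 14, 91)  [2]
  a=18..21: none
  a=22: (22, -16, 71), (22, 16, 71)  [2]
  a=23..25: none
  a=26: (26, -12, 59), (26, 12, 59)  [2]
  a=27..33: none
  a=34: (34, -20, 47), (34, 20, 47)  [2]
  a=35..44: none
Total reduced forms: 1 + 1 + 1 + 2 + 2 + 1 + 2 + 2 + 2 + 2 = 16
h = 16

16


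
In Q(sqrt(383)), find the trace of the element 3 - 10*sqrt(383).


Tr(a + b*sqrt(d)) = (a + b*sqrt(d)) + (a - b*sqrt(d)) = 2a
= 2 * (3)
= 6

6


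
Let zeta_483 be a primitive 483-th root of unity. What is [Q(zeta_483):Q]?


The degree equals Euler's totient phi(483).
483 = 3 * 7 * 23
phi(483) = 264

264


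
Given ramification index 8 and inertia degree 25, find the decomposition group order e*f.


|D_P| = e * f
= 8 * 25
= 200

200


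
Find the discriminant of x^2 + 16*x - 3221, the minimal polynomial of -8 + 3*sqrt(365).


The element -8 + 3*sqrt(365) has minimal polynomial:
x^2 + 16*x - 3221
Discriminant = (16)^2 - 4*(-3221)
= 256 + 12884
= 13140

13140


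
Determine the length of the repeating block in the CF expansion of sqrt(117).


Run the CF algorithm for sqrt(117).
a_0 = floor(sqrt(117)) = 10; set m_0=0, q_0=1.
Recurrence: m' = q*a - m,  q' = (d - m'^2)/q,  a' = floor((a_0 + m')/q').
  step 1: m=10, q=17, a=1
  step 2: m=7, q=4, a=4
  step 3: m=9, q=9, a=2
  step 4: m=9, q=4, a=4
  step 5: m=7, q=17, a=1
  step 6: m=10, q=1, a=20
a_6 = 2*a_0 = 20, so the period closes here.
sqrt(117) = [10; 1, 4, 2, 4, 1, 20]
Period length = 6

6


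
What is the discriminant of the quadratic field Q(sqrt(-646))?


For K = Q(sqrt(d)) with d squarefree: disc(K) = d if d = 1 mod 4, and disc(K) = 4d if d = 2 or 3 mod 4.
Here d = -646, and d mod 4 = 2.
d = 2 mod 4, not 1 (O_K = Z[sqrt(d)]), so disc(K) = 4d = 4 * (-646) = -2584

-2584


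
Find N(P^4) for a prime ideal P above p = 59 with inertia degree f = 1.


N(P^a) = p^(a*f)
= 59^(4*1)
= 59^4
= 12117361

12117361


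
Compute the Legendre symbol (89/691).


p = 691 is prime, so compute (89/691) with the reciprocity algorithm (Jacobi-symbol steps: pull out 2s via (2/n), flip via reciprocity, reduce):
  reciprocity: (89/691) -> +(691/89)
  reduce: (68/89)
  pull out 2: (2/89) = +1  (since 89 mod 8 = 1)
  pull out 2: (2/89) = +1  (since 89 mod 8 = 1)
  reciprocity: (17/89) -> +(89/17)
  reduce: (4/17)
  pull out 2: (2/17) = +1  (since 17 mod 8 = 1)
  pull out 2: (2/17) = +1  (since 17 mod 8 = 1)
  (1/17) = 1
Product of signs = 1
(89/691) = 1

1


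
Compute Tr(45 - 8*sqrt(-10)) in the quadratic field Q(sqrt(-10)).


Tr(a + b*sqrt(d)) = (a + b*sqrt(d)) + (a - b*sqrt(d)) = 2a
= 2 * (45)
= 90

90


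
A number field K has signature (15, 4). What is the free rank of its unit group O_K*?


By Dirichlet's unit theorem:
rank = r1 + r2 - 1
= 15 + 4 - 1
= 18

18


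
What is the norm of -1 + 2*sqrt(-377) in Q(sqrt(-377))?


N(a + b*sqrt(d)) = a^2 - d*b^2
= (-1)^2 - (-377)*(2)^2
= 1 + 1508
= 1509

1509


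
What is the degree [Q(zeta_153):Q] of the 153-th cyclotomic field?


The degree equals Euler's totient phi(153).
153 = 3^2 * 17
phi(153) = 96

96


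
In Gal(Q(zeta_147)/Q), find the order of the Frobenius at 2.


The Frobenius at p in Gal(Q(zeta_n)/Q) = (Z/nZ)* is the class of p, so its order is ord_147(2), the smallest k >= 1 with 2^k = 1 mod 147.
n = 147 = 3 * 7^2, phi(147) = 84; the order divides phi(n).
Divisors of 84: 1, 2, 3, 4, 6, 7, 12, 14, 21, 28, 42, 84
Repeated squaring mod 147: 2^1 = 2, 2^2 = 4, 2^4 = 16, 2^8 = 109, 2^16 = 121, 2^32 = 88, 2^64 = 100
Test divisors in increasing order:
  k=1: 2^1 = 2 mod 147
  k=2: 2^2 = 4 mod 147
  k=3: 2^3 = 4 * 2 = 8 mod 147
  k=4: 2^4 = 16 mod 147
  k=6: 2^6 = 16 * 4 = 64 mod 147
  k=7: 2^7 = 16 * 4 * 2 = 128 mod 147
  k=12: 2^12 = 109 * 16 = 127 mod 147
  k=14: 2^14 = 109 * 16 * 4 = 67 mod 147
  k=21: 2^21 = 121 * 16 * 2 = 50 mod 147
  k=28: 2^28 = 121 * 109 * 16 = 79 mod 147
  k=42: 2^42 = 88 * 109 * 4 = 1 mod 147  <- first divisor giving 1
Order = 42

42


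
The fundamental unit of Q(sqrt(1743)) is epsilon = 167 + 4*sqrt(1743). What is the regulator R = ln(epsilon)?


epsilon = 167 + 4*sqrt(1743)
= 333.9970
R = ln(333.9970)
= 5.8111

5.8111


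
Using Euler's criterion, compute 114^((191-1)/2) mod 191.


p = 191 is prime and the exponent is (p-1)/2 = 95, so by Euler's criterion 114^95 = (114/191) = +1 or -1 mod 191.
Compute by square-and-multiply:
  95 = 64 + 16 + 8 + 4 + 2 + 1 (binary 1011111)
  Repeated squaring mod 191: 114^1 = 114, 114^2 = 8, 114^4 = 64, 114^8 = 85, 114^16 = 158, 114^32 = 134, 114^64 = 2
  114^95 = 114^64 * 114^16 * 114^8 * 114^4 * 114^2 * 114^1 = 2 * 158 * 85 * 64 * 8 * 114 mod 191
    2 * 158 = 316 = 125 mod 191
    125 * 85 = 10625 = 120 mod 191
    120 * 64 = 7680 = 40 mod 191
    40 * 8 = 320 = 129 mod 191
    129 * 114 = 14706 = 190 mod 191
  114^95 = 190 mod 191
Result 190 = p - 1 = -1 mod 191: 114 is a quadratic non-residue mod 191. As a residue in [0, p-1] the value is 190.
114^95 mod 191 = 190

190


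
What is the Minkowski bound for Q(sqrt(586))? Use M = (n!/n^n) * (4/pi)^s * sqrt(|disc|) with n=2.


d = 586, d mod 4 = 2, so disc(K) = 4d = 2344; |disc(K)| = 2344
Real quadratic field, so n = 2, s = r2 = 0, r1 = 2
M = (n!/n^n) * (4/pi)^s * sqrt(|disc(K)|) = (2!/2^2) * (4/pi)^0 * sqrt(2344)
= 0.5 * 1.000000 * 48.414874
= 24.2074

24.2074


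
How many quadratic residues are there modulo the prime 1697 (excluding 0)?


For prime p, the number of non-zero quadratic residues is (p-1)/2.
= (1697-1)/2
= 848

848


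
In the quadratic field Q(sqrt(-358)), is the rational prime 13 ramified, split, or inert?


K = Q(sqrt(-358)). Since d mod 4 = 2, disc(K) = -1432.
Check p | disc: -1432 mod 13 = 11.
p does not divide disc. Compute Legendre symbol (d/p):
6^((13-1)/2) mod 13 = -1
(d/p) = -1, so p is inert: (p) stays prime with e=1, f=2, g=1.
Therefore p is inert.

inert


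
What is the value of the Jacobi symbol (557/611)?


Compute (557/611) via quadratic reciprocity:
  reciprocity: (557/611) -> +(611/557)
  reduce: (54/557)
  pull out 2: (2/557) = -1  (since 557 mod 8 = 5)
  reciprocity: (27/557) -> +(557/27)
  reduce: (17/27)
  reciprocity: (17/27) -> +(27/17)
  reduce: (10/17)
  pull out 2: (2/17) = +1  (since 17 mod 8 = 1)
  reciprocity: (5/17) -> +(17/5)
  reduce: (2/5)
  pull out 2: (2/5) = -1  (since 5 mod 8 = 5)
  (1/5) = 1
Product of signs = 1

1


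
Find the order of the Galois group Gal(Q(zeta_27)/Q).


|Gal(Q(zeta_27)/Q)| = phi(27)
= 18

18


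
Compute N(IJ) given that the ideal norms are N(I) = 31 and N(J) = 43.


N(IJ) = N(I) * N(J)
= 31 * 43
= 1333

1333


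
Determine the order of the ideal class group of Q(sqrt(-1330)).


K = Q(sqrt(-1330)). d mod 4 = 2, so D = disc(K) = 4d = -5320
h(K) equals the number of primitive reduced positive-definite forms (a, b, c) = a*x^2 + b*x*y + c*y^2 with b^2 - 4ac = D,
where reduced means |b| <= a <= c, with b >= 0 whenever |b| = a or a = c, and primitive means gcd(a, b, c) = 1.
Reduced forces 3a^2 <= |D| = 5320, so 1 <= a <= 42; b must have the parity of D, and c = (b^2 - D)/(4a) must be an integer >= a.
Enumerate a = 1..42, b in [-a, a]:
  a=1: (1, 0, 1330)  [1]
  a=2: (2, 0, 665)  [1]
  a=3..4: none
  a=5: (5, 0, 266)  [1]
  a=6: none
  a=7: (7, 0, 190)  [1]
  a=8..9: none
  a=10: (10, 0, 133)  [1]
  a=11: (11, -2, 121), (11, 2, 121)  [2]
  a=12: none
  a=13: (13, -6, 103), (13, 6, 103)  [2]
  a=14: (14, 0, 95)  [1]
  a=15..16: none
  a=17: (17, -16, 82), (17, 16, 82)  [2]
  a=18: none
  a=19: (19, 0, 70)  [1]
  a=20..21: none
  a=22: (22, -20, 65), (22, 20, 65)  [2]
  a=23: (23, -4, 58), (23, 4, 58)  [2]
  a=24..25: none
  a=26: (26, -20, 55), (26, 20, 55)  [2]
  a=27..28: none
  a=29: (29, -4, 46), (29, 4, 46)  [2]
  a=30..33: none
  a=34: (34, -16, 41), (34, 16, 41)  [2]
  a=35: (35, 0, 38)  [1]
  a=36..42: none
Total reduced forms: 1 + 1 + 1 + 1 + 1 + 2 + 2 + 1 + 2 + 1 + 2 + 2 + 2 + 2 + 2 + 1 = 24
h = 24

24


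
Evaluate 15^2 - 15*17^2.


x^2 - d*y^2
= 15^2 - 15*17^2
= 225 - 4335
= -4110

-4110


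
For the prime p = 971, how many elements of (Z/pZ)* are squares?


For prime p, the number of non-zero quadratic residues is (p-1)/2.
= (971-1)/2
= 485

485


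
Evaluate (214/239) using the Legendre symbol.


p = 239 is prime, so compute (214/239) with the reciprocity algorithm (Jacobi-symbol steps: pull out 2s via (2/n), flip via reciprocity, reduce):
  pull out 2: (2/239) = +1  (since 239 mod 8 = 7)
  reciprocity: (107/239) -> -(239/107)
  reduce: (25/107)
  reciprocity: (25/107) -> +(107/25)
  reduce: (7/25)
  reciprocity: (7/25) -> +(25/7)
  reduce: (4/7)
  pull out 2: (2/7) = +1  (since 7 mod 8 = 7)
  pull out 2: (2/7) = +1  (since 7 mod 8 = 7)
  (1/7) = 1
Product of signs = -1
(214/239) = -1

-1


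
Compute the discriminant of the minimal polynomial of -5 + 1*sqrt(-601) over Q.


The element -5 + 1*sqrt(-601) has minimal polynomial:
x^2 + 10*x + 626
Discriminant = (10)^2 - 4*(626)
= 100 - 2504
= -2404

-2404


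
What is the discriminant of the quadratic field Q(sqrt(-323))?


For K = Q(sqrt(d)) with d squarefree: disc(K) = d if d = 1 mod 4, and disc(K) = 4d if d = 2 or 3 mod 4.
Here d = -323, and d mod 4 = 1.
d = 1 mod 4 (O_K = Z[(1+sqrt(d))/2]), so disc(K) = d = -323

-323


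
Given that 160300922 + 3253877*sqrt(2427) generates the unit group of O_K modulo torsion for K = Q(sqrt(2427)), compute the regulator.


epsilon = 160300922 + 3253877*sqrt(2427)
= 3.2060e+08
R = ln(3.2060e+08)
= 19.5857

19.5857


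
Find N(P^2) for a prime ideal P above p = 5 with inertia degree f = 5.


N(P^a) = p^(a*f)
= 5^(2*5)
= 5^10
= 9765625

9765625


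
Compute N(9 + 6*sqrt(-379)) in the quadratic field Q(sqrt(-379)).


N(a + b*sqrt(d)) = a^2 - d*b^2
= (9)^2 - (-379)*(6)^2
= 81 + 13644
= 13725

13725


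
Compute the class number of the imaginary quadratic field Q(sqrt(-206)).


K = Q(sqrt(-206)). d mod 4 = 2, so D = disc(K) = 4d = -824
h(K) equals the number of primitive reduced positive-definite forms (a, b, c) = a*x^2 + b*x*y + c*y^2 with b^2 - 4ac = D,
where reduced means |b| <= a <= c, with b >= 0 whenever |b| = a or a = c, and primitive means gcd(a, b, c) = 1.
Reduced forces 3a^2 <= |D| = 824, so 1 <= a <= 16; b must have the parity of D, and c = (b^2 - D)/(4a) must be an integer >= a.
Enumerate a = 1..16, b in [-a, a]:
  a=1: (1, 0, 206)  [1]
  a=2: (2, 0, 103)  [1]
  a=3: (3, -2, 69), (3, 2, 69)  [2]
  a=4: none
  a=5: (5, -4, 42), (5, 4, 42)  [2]
  a=6: (6, -4, 35), (6, 4, 35)  [2]
  a=7: (7, -4, 30), (7, 4, 30)  [2]
  a=8: none
  a=9: (9, -2, 23), (9, 2, 23)  [2]
  a=10: (10, -4, 21), (10, 4, 21)  [2]
  a=11: (11, -10, 21), (11, 10, 21)  [2]
  a=12..13: none
  a=14: (14, -4, 15), (14, 4, 15)  [2]
  a=15: (15, -14, 17), (15, 14, 17)  [2]
  a=16: none
Total reduced forms: 1 + 1 + 2 + 2 + 2 + 2 + 2 + 2 + 2 + 2 + 2 = 20
h = 20

20


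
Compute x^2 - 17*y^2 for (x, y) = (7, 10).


x^2 - d*y^2
= 7^2 - 17*10^2
= 49 - 1700
= -1651

-1651


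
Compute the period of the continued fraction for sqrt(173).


Run the CF algorithm for sqrt(173).
a_0 = floor(sqrt(173)) = 13; set m_0=0, q_0=1.
Recurrence: m' = q*a - m,  q' = (d - m'^2)/q,  a' = floor((a_0 + m')/q').
  step 1: m=13, q=4, a=6
  step 2: m=11, q=13, a=1
  step 3: m=2, q=13, a=1
  step 4: m=11, q=4, a=6
  step 5: m=13, q=1, a=26
a_5 = 2*a_0 = 26, so the period closes here.
sqrt(173) = [13; 6, 1, 1, 6, 26]
Period length = 5

5


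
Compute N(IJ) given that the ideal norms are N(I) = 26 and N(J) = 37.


N(IJ) = N(I) * N(J)
= 26 * 37
= 962

962


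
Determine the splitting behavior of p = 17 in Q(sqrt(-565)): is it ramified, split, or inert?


K = Q(sqrt(-565)). Since d mod 4 = 3, disc(K) = -2260.
Check p | disc: -2260 mod 17 = 1.
p does not divide disc. Compute Legendre symbol (d/p):
13^((17-1)/2) mod 17 = 1
(d/p) = 1, so p splits: (p) = P*P' with e=1, f=1, g=2.
Therefore p is split.

split


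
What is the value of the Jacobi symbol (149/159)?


Compute (149/159) via quadratic reciprocity:
  reciprocity: (149/159) -> +(159/149)
  reduce: (10/149)
  pull out 2: (2/149) = -1  (since 149 mod 8 = 5)
  reciprocity: (5/149) -> +(149/5)
  reduce: (4/5)
  pull out 2: (2/5) = -1  (since 5 mod 8 = 5)
  pull out 2: (2/5) = -1  (since 5 mod 8 = 5)
  (1/5) = 1
Product of signs = -1

-1


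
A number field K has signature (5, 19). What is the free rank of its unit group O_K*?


By Dirichlet's unit theorem:
rank = r1 + r2 - 1
= 5 + 19 - 1
= 23

23


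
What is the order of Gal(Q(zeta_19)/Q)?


|Gal(Q(zeta_19)/Q)| = phi(19)
= 18

18


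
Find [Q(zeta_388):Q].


The degree equals Euler's totient phi(388).
388 = 2^2 * 97
phi(388) = 192

192


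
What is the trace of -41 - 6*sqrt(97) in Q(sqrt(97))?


Tr(a + b*sqrt(d)) = (a + b*sqrt(d)) + (a - b*sqrt(d)) = 2a
= 2 * (-41)
= -82

-82


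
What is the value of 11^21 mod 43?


p = 43 is prime and the exponent is (p-1)/2 = 21, so by Euler's criterion 11^21 = (11/43) = +1 or -1 mod 43.
Compute by square-and-multiply:
  21 = 16 + 4 + 1 (binary 10101)
  Repeated squaring mod 43: 11^1 = 11, 11^2 = 35, 11^4 = 21, 11^8 = 11, 11^16 = 35
  11^21 = 11^16 * 11^4 * 11^1 = 35 * 21 * 11 mod 43
    35 * 21 = 735 = 4 mod 43
    4 * 11 = 44 = 1 mod 43
  11^21 = 1 mod 43
Result 1: 11 is a quadratic residue mod 43.
11^21 mod 43 = 1

1


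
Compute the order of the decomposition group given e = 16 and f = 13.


|D_P| = e * f
= 16 * 13
= 208

208


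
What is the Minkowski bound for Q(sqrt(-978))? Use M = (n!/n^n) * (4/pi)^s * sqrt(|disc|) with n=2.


d = -978, d mod 4 = 2, so disc(K) = 4d = -3912; |disc(K)| = 3912
Imaginary quadratic field, so n = 2, s = r2 = 1, r1 = 0
M = (n!/n^n) * (4/pi)^s * sqrt(|disc(K)|) = (2!/2^2) * (4/pi)^1 * sqrt(3912)
= 0.5 * 1.273240 * 62.545983
= 39.8180

39.8180


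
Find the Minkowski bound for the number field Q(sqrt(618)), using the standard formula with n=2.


d = 618, d mod 4 = 2, so disc(K) = 4d = 2472; |disc(K)| = 2472
Real quadratic field, so n = 2, s = r2 = 0, r1 = 2
M = (n!/n^n) * (4/pi)^s * sqrt(|disc(K)|) = (2!/2^2) * (4/pi)^0 * sqrt(2472)
= 0.5 * 1.000000 * 49.719212
= 24.8596

24.8596


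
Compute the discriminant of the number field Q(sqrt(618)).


For K = Q(sqrt(d)) with d squarefree: disc(K) = d if d = 1 mod 4, and disc(K) = 4d if d = 2 or 3 mod 4.
Here d = 618, and d mod 4 = 2.
d = 2 mod 4, not 1 (O_K = Z[sqrt(d)]), so disc(K) = 4d = 4 * (618) = 2472

2472


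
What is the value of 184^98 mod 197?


p = 197 is prime and the exponent is (p-1)/2 = 98, so by Euler's criterion 184^98 = (184/197) = +1 or -1 mod 197.
Compute by square-and-multiply:
  98 = 64 + 32 + 2 (binary 1100010)
  Repeated squaring mod 197: 184^1 = 184, 184^2 = 169, 184^4 = 193, 184^8 = 16, 184^16 = 59, 184^32 = 132, 184^64 = 88
  184^98 = 184^64 * 184^32 * 184^2 = 88 * 132 * 169 mod 197
    88 * 132 = 11616 = 190 mod 197
    190 * 169 = 32110 = 196 mod 197
  184^98 = 196 mod 197
Result 196 = p - 1 = -1 mod 197: 184 is a quadratic non-residue mod 197. As a residue in [0, p-1] the value is 196.
184^98 mod 197 = 196

196


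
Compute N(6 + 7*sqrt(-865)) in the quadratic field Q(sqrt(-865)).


N(a + b*sqrt(d)) = a^2 - d*b^2
= (6)^2 - (-865)*(7)^2
= 36 + 42385
= 42421

42421


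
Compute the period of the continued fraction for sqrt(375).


Run the CF algorithm for sqrt(375).
a_0 = floor(sqrt(375)) = 19; set m_0=0, q_0=1.
Recurrence: m' = q*a - m,  q' = (d - m'^2)/q,  a' = floor((a_0 + m')/q').
  step 1: m=19, q=14, a=2
  step 2: m=9, q=21, a=1
  step 3: m=12, q=11, a=2
  step 4: m=10, q=25, a=1
  step 5: m=15, q=6, a=5
  step 6: m=15, q=25, a=1
  step 7: m=10, q=11, a=2
  step 8: m=12, q=21, a=1
  step 9: m=9, q=14, a=2
  step 10: m=19, q=1, a=38
a_10 = 2*a_0 = 38, so the period closes here.
sqrt(375) = [19; 2, 1, 2, 1, 5, 1, 2, 1, 2, 38]
Period length = 10

10


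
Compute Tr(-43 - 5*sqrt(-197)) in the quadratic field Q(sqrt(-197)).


Tr(a + b*sqrt(d)) = (a + b*sqrt(d)) + (a - b*sqrt(d)) = 2a
= 2 * (-43)
= -86

-86


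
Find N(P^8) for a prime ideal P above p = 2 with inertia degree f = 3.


N(P^a) = p^(a*f)
= 2^(8*3)
= 2^24
= 16777216

16777216


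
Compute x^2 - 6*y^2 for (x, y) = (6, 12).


x^2 - d*y^2
= 6^2 - 6*12^2
= 36 - 864
= -828

-828


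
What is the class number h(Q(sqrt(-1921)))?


K = Q(sqrt(-1921)). d mod 4 = 3, so D = disc(K) = 4d = -7684
h(K) equals the number of primitive reduced positive-definite forms (a, b, c) = a*x^2 + b*x*y + c*y^2 with b^2 - 4ac = D,
where reduced means |b| <= a <= c, with b >= 0 whenever |b| = a or a = c, and primitive means gcd(a, b, c) = 1.
Reduced forces 3a^2 <= |D| = 7684, so 1 <= a <= 50; b must have the parity of D, and c = (b^2 - D)/(4a) must be an integer >= a.
Enumerate a = 1..50, b in [-a, a]:
  a=1: (1, 0, 1921)  [1]
  a=2: (2, 2, 961)  [1]
  a=3..4: none
  a=5: (5, -4, 385), (5, 4, 385)  [2]
  a=6: none
  a=7: (7, -4, 275), (7, 4, 275)  [2]
  a=8..9: none
  a=10: (10, -6, 193), (10, 6, 193)  [2]
  a=11: (11, -4, 175), (11, 4, 175)  [2]
  a=12: none
  a=13: (13, -8, 149), (13, 8, 149)  [2]
  a=14: (14, -10, 139), (14, 10, 139)  [2]
  a=15..16: none
  a=17: (17, 0, 113)  [1]
  a=18: none
  a=19: (19, -12, 103), (19, 12, 103)  [2]
  a=20..21: none
  a=22: (22, -18, 91), (22, 18, 91)  [2]
  a=23..24: none
  a=25: (25, -4, 77), (25, 4, 77)  [2]
  a=26: (26, -18, 77), (26, 18, 77)  [2]
  a=27..28: none
  a=29: (29, -28, 73), (29, 28, 73)  [2]
  a=30: none
  a=31: (31, -2, 62), (31, 2, 62)  [2]
  a=32..33: none
  a=34: (34, 34, 65)  [1]
  a=35: (35, -24, 59), (35, -4, 55), (35, 4, 55), (35, 24, 59)  [4]
  a=36: none
  a=37: (37, -30, 58), (37, 30, 58)  [2]
  a=38: (38, -26, 55), (38, 26, 55)  [2]
  a=39..42: none
  a=43: (43, -20, 47), (43, 20, 47)  [2]
  a=44..48: none
  a=49: (49, -46, 50), (49, 46, 50)  [2]
  a=50: none
Total reduced forms: 1 + 1 + 2 + 2 + 2 + 2 + 2 + 2 + 1 + 2 + 2 + 2 + 2 + 2 + 2 + 1 + 4 + 2 + 2 + 2 + 2 = 40
h = 40

40


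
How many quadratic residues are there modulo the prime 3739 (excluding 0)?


For prime p, the number of non-zero quadratic residues is (p-1)/2.
= (3739-1)/2
= 1869

1869


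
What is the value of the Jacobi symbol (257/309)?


Compute (257/309) via quadratic reciprocity:
  reciprocity: (257/309) -> +(309/257)
  reduce: (52/257)
  pull out 2: (2/257) = +1  (since 257 mod 8 = 1)
  pull out 2: (2/257) = +1  (since 257 mod 8 = 1)
  reciprocity: (13/257) -> +(257/13)
  reduce: (10/13)
  pull out 2: (2/13) = -1  (since 13 mod 8 = 5)
  reciprocity: (5/13) -> +(13/5)
  reduce: (3/5)
  reciprocity: (3/5) -> +(5/3)
  reduce: (2/3)
  pull out 2: (2/3) = -1  (since 3 mod 8 = 3)
  (1/3) = 1
Product of signs = 1

1


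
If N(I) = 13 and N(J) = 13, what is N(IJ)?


N(IJ) = N(I) * N(J)
= 13 * 13
= 169

169


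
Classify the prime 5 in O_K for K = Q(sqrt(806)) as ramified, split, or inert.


K = Q(sqrt(806)). Since d mod 4 = 2, disc(K) = 3224.
Check p | disc: 3224 mod 5 = 4.
p does not divide disc. Compute Legendre symbol (d/p):
1^((5-1)/2) mod 5 = 1
(d/p) = 1, so p splits: (p) = P*P' with e=1, f=1, g=2.
Therefore p is split.

split


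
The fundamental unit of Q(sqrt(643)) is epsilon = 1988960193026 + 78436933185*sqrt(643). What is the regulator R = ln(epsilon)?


epsilon = 1988960193026 + 78436933185*sqrt(643)
= 3.9779e+12
R = ln(3.9779e+12)
= 29.0118

29.0118


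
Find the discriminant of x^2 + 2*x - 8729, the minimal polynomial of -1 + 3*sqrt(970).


The element -1 + 3*sqrt(970) has minimal polynomial:
x^2 + 2*x - 8729
Discriminant = (2)^2 - 4*(-8729)
= 4 + 34916
= 34920

34920


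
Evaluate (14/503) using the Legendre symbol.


p = 503 is prime, so compute (14/503) with the reciprocity algorithm (Jacobi-symbol steps: pull out 2s via (2/n), flip via reciprocity, reduce):
  pull out 2: (2/503) = +1  (since 503 mod 8 = 7)
  reciprocity: (7/503) -> -(503/7)
  reduce: (6/7)
  pull out 2: (2/7) = +1  (since 7 mod 8 = 7)
  reciprocity: (3/7) -> -(7/3)
  reduce: (1/3)
  (1/3) = 1
Product of signs = 1
(14/503) = 1

1


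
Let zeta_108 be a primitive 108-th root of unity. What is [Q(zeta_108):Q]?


The degree equals Euler's totient phi(108).
108 = 2^2 * 3^3
phi(108) = 36

36


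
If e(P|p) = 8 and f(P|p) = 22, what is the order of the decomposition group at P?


|D_P| = e * f
= 8 * 22
= 176

176


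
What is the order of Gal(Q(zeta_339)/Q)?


|Gal(Q(zeta_339)/Q)| = phi(339)
= 224

224


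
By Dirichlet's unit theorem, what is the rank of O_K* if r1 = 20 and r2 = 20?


By Dirichlet's unit theorem:
rank = r1 + r2 - 1
= 20 + 20 - 1
= 39

39


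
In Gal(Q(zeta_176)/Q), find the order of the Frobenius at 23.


The Frobenius at p in Gal(Q(zeta_n)/Q) = (Z/nZ)* is the class of p, so its order is ord_176(23), the smallest k >= 1 with 23^k = 1 mod 176.
n = 176 = 2^4 * 11, phi(176) = 80; the order divides phi(n).
Divisors of 80: 1, 2, 4, 5, 8, 10, 16, 20, 40, 80
Repeated squaring mod 176: 23^1 = 23, 23^2 = 1, 23^4 = 1, 23^8 = 1, 23^16 = 1, 23^32 = 1, 23^64 = 1
Test divisors in increasing order:
  k=1: 23^1 = 23 mod 176
  k=2: 23^2 = 1 mod 176  <- first divisor giving 1
Order = 2

2


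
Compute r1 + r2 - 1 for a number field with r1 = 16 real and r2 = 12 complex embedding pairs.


By Dirichlet's unit theorem:
rank = r1 + r2 - 1
= 16 + 12 - 1
= 27

27


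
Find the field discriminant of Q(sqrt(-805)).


For K = Q(sqrt(d)) with d squarefree: disc(K) = d if d = 1 mod 4, and disc(K) = 4d if d = 2 or 3 mod 4.
Here d = -805, and d mod 4 = 3.
d = 3 mod 4, not 1 (O_K = Z[sqrt(d)]), so disc(K) = 4d = 4 * (-805) = -3220

-3220


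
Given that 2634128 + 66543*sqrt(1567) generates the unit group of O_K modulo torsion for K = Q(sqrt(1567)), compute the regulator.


epsilon = 2634128 + 66543*sqrt(1567)
= 5.2683e+06
R = ln(5.2683e+06)
= 15.4772

15.4772


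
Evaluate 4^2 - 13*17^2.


x^2 - d*y^2
= 4^2 - 13*17^2
= 16 - 3757
= -3741

-3741


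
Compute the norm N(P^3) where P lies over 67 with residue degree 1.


N(P^a) = p^(a*f)
= 67^(3*1)
= 67^3
= 300763

300763


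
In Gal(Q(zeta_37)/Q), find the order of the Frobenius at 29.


The Frobenius at p in Gal(Q(zeta_n)/Q) = (Z/nZ)* is the class of p, so its order is ord_37(29), the smallest k >= 1 with 29^k = 1 mod 37.
n = 37 = 37, phi(37) = 36; the order divides phi(n).
Divisors of 36: 1, 2, 3, 4, 6, 9, 12, 18, 36
Repeated squaring mod 37: 29^1 = 29, 29^2 = 27, 29^4 = 26, 29^8 = 10, 29^16 = 26, 29^32 = 10
Test divisors in increasing order:
  k=1: 29^1 = 29 mod 37
  k=2: 29^2 = 27 mod 37
  k=3: 29^3 = 27 * 29 = 6 mod 37
  k=4: 29^4 = 26 mod 37
  k=6: 29^6 = 26 * 27 = 36 mod 37
  k=9: 29^9 = 10 * 29 = 31 mod 37
  k=12: 29^12 = 10 * 26 = 1 mod 37  <- first divisor giving 1
Order = 12

12


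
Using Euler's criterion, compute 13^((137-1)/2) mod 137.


p = 137 is prime and the exponent is (p-1)/2 = 68, so by Euler's criterion 13^68 = (13/137) = +1 or -1 mod 137.
Compute by square-and-multiply:
  68 = 64 + 4 (binary 1000100)
  Repeated squaring mod 137: 13^1 = 13, 13^2 = 32, 13^4 = 65, 13^8 = 115, 13^16 = 73, 13^32 = 123, 13^64 = 59
  13^68 = 13^64 * 13^4 = 59 * 65 mod 137
    59 * 65 = 3835 = 136 mod 137
  13^68 = 136 mod 137
Result 136 = p - 1 = -1 mod 137: 13 is a quadratic non-residue mod 137. As a residue in [0, p-1] the value is 136.
13^68 mod 137 = 136

136


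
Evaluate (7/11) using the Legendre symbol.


p = 11 is prime, so compute (7/11) with the reciprocity algorithm (Jacobi-symbol steps: pull out 2s via (2/n), flip via reciprocity, reduce):
  reciprocity: (7/11) -> -(11/7)
  reduce: (4/7)
  pull out 2: (2/7) = +1  (since 7 mod 8 = 7)
  pull out 2: (2/7) = +1  (since 7 mod 8 = 7)
  (1/7) = 1
Product of signs = -1
(7/11) = -1

-1


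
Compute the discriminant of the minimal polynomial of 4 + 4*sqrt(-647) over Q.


The element 4 + 4*sqrt(-647) has minimal polynomial:
x^2 - 8*x + 10368
Discriminant = (-8)^2 - 4*(10368)
= 64 - 41472
= -41408

-41408


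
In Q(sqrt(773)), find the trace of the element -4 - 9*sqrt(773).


Tr(a + b*sqrt(d)) = (a + b*sqrt(d)) + (a - b*sqrt(d)) = 2a
= 2 * (-4)
= -8

-8


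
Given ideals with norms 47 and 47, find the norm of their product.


N(IJ) = N(I) * N(J)
= 47 * 47
= 2209

2209


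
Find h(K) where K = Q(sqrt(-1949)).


K = Q(sqrt(-1949)). d mod 4 = 3, so D = disc(K) = 4d = -7796
h(K) equals the number of primitive reduced positive-definite forms (a, b, c) = a*x^2 + b*x*y + c*y^2 with b^2 - 4ac = D,
where reduced means |b| <= a <= c, with b >= 0 whenever |b| = a or a = c, and primitive means gcd(a, b, c) = 1.
Reduced forces 3a^2 <= |D| = 7796, so 1 <= a <= 50; b must have the parity of D, and c = (b^2 - D)/(4a) must be an integer >= a.
Enumerate a = 1..50, b in [-a, a]:
  a=1: (1, 0, 1949)  [1]
  a=2: (2, 2, 975)  [1]
  a=3: (3, -2, 650), (3, 2, 650)  [2]
  a=4: none
  a=5: (5, -2, 390), (5, 2, 390)  [2]
  a=6: (6, -2, 325), (6, 2, 325)  [2]
  a=7: (7, -4, 279), (7, 4, 279)  [2]
  a=8: none
  a=9: (9, -4, 217), (9, 4, 217)  [2]
  a=10: (10, -2, 195), (10, 2, 195)  [2]
  a=11: (11, -6, 178), (11, 6, 178)  [2]
  a=12: none
  a=13: (13, -2, 150), (13, 2, 150)  [2]
  a=14: (14, -10, 141), (14, 10, 141)  [2]
  a=15: (15, -8, 131), (15, -2, 130), (15, 2, 130), (15, 8, 131)  [4]
  a=16..17: none
  a=18: (18, -14, 111), (18, 14, 111)  [2]
  a=19..20: none
  a=21: (21, -10, 94), (21, -4, 93), (21, 4, 93), (21, 10, 94)  [4]
  a=22: (22, -6, 89), (22, 6, 89)  [2]
  a=23: (23, -22, 90), (23, 22, 90)  [2]
  a=24: none
  a=25: (25, -2, 78), (25, 2, 78)  [2]
  a=26: (26, -2, 75), (26, 2, 75)  [2]
  a=27: (27, -14, 74), (27, 14, 74)  [2]
  a=28: none
  a=29: (29, -18, 70), (29, 18, 70)  [2]
  a=30: (30, -22, 69), (30, -2, 65), (30, 2, 65), (30, 22, 69)  [4]
  a=31: (31, -4, 63), (31, 4, 63)  [2]
  a=32: none
  a=33: (33, -28, 65), (33, -16, 61), (33, 16, 61), (33, 28, 65)  [4]
  a=34: none
  a=35: (35, -32, 63), (35, -18, 58), (35, 18, 58), (35, 32, 63)  [4]
  a=36: none
  a=37: (37, -14, 54), (37, 14, 54)  [2]
  a=38: none
  a=39: (39, -28, 55), (39, -2, 50), (39, 2, 50), (39, 28, 55)  [4]
  a=40..41: none
  a=42: (42, -38, 55), (42, -10, 47), (42, 10, 47), (42, 38, 55)  [4]
  a=43..44: none
  a=45: (45, -32, 49), (45, -22, 46), (45, 22, 46), (45, 32, 49)  [4]
  a=46..50: none
Total reduced forms: 1 + 1 + 2 + 2 + 2 + 2 + 2 + 2 + 2 + 2 + 2 + 4 + 2 + 4 + 2 + 2 + 2 + 2 + 2 + 2 + 4 + 2 + 4 + 4 + 2 + 4 + 4 + 4 = 70
h = 70

70


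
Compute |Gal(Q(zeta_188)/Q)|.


|Gal(Q(zeta_188)/Q)| = phi(188)
= 92

92


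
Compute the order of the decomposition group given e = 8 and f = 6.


|D_P| = e * f
= 8 * 6
= 48

48


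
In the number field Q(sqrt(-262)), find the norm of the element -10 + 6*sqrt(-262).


N(a + b*sqrt(d)) = a^2 - d*b^2
= (-10)^2 - (-262)*(6)^2
= 100 + 9432
= 9532

9532


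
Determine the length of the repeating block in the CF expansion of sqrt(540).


Run the CF algorithm for sqrt(540).
a_0 = floor(sqrt(540)) = 23; set m_0=0, q_0=1.
Recurrence: m' = q*a - m,  q' = (d - m'^2)/q,  a' = floor((a_0 + m')/q').
  step 1: m=23, q=11, a=4
  step 2: m=21, q=9, a=4
  step 3: m=15, q=35, a=1
  step 4: m=20, q=4, a=10
  step 5: m=20, q=35, a=1
  step 6: m=15, q=9, a=4
  step 7: m=21, q=11, a=4
  step 8: m=23, q=1, a=46
a_8 = 2*a_0 = 46, so the period closes here.
sqrt(540) = [23; 4, 4, 1, 10, 1, 4, 4, 46]
Period length = 8

8
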